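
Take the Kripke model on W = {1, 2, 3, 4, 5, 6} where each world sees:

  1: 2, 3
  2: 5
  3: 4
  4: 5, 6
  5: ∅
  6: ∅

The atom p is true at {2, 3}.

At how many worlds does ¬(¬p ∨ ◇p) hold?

1: ¬p ∨ ◇p is T. ✗
2: ¬p ∨ ◇p is F. ✓
3: ¬p ∨ ◇p is F. ✓
4: ¬p ∨ ◇p is T. ✗
5: ¬p ∨ ◇p is T. ✗
6: ¬p ∨ ◇p is T. ✗
Satisfying worlds: {2, 3}.

2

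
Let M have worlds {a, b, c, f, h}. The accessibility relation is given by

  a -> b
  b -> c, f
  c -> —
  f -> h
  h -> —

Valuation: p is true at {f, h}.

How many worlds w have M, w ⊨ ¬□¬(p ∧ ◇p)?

1

a: □¬(p ∧ ◇p) is T. ✗
b: □¬(p ∧ ◇p) is F. ✓
c: □¬(p ∧ ◇p) is T. ✗
f: □¬(p ∧ ◇p) is T. ✗
h: □¬(p ∧ ◇p) is T. ✗
Satisfying worlds: {b}.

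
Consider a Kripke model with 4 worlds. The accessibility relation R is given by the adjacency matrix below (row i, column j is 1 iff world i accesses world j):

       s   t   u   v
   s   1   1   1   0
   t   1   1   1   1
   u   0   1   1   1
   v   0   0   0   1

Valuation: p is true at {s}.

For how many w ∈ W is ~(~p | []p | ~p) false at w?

3

s: ~p | []p | ~p is F. ✓
t: ~p | []p | ~p is T. ✗
u: ~p | []p | ~p is T. ✗
v: ~p | []p | ~p is T. ✗
Satisfying worlds: {s}.
So ~(~p | []p | ~p) fails at the other 3 worlds.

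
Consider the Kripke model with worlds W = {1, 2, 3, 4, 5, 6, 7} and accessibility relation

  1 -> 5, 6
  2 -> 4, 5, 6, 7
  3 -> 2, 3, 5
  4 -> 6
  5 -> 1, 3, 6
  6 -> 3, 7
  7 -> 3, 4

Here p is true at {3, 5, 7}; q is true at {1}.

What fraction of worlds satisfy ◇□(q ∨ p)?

4/7

1: successors {5, 6}; □(q ∨ p) there: 5:F, 6:T. ✓
2: successors {4, 5, 6, 7}; □(q ∨ p) there: 4:F, 5:F, 6:T, 7:F. ✓
3: successors {2, 3, 5}; □(q ∨ p) there: 2:F, 3:F, 5:F. ✗
4: successors {6}; □(q ∨ p) there: 6:T. ✓
5: successors {1, 3, 6}; □(q ∨ p) there: 1:F, 3:F, 6:T. ✓
6: successors {3, 7}; □(q ∨ p) there: 3:F, 7:F. ✗
7: successors {3, 4}; □(q ∨ p) there: 3:F, 4:F. ✗
That's 4 of 7 worlds, so 4/7.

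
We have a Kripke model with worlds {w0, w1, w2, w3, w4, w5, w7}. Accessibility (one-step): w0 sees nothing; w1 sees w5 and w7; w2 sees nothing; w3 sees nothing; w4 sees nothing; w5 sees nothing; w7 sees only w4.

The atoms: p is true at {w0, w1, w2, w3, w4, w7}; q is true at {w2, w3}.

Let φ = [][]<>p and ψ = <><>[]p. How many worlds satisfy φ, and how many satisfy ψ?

For [][]<>p:
w0: no successors, so [][]<>p holds vacuously. ✓
w1: successors {w5, w7}; []<>p there: w5:T, w7:F. ✗
w2: no successors, so [][]<>p holds vacuously. ✓
w3: no successors, so [][]<>p holds vacuously. ✓
w4: no successors, so [][]<>p holds vacuously. ✓
w5: no successors, so [][]<>p holds vacuously. ✓
w7: successors {w4}; []<>p there: w4:T. ✓
— 6 worlds.
For <><>[]p:
w0: no successors, so <><>[]p fails. ✗
w1: successors {w5, w7}; <>[]p there: w5:F, w7:T. ✓
w2: no successors, so <><>[]p fails. ✗
w3: no successors, so <><>[]p fails. ✗
w4: no successors, so <><>[]p fails. ✗
w5: no successors, so <><>[]p fails. ✗
w7: successors {w4}; <>[]p there: w4:F. ✗
— 1 world.

6 and 1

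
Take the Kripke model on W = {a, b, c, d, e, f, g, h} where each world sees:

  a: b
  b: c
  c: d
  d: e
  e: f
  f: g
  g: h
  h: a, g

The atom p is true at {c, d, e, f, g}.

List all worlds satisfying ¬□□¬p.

a: □□¬p is F. ✓
b: □□¬p is F. ✓
c: □□¬p is F. ✓
d: □□¬p is F. ✓
e: □□¬p is F. ✓
f: □□¬p is T. ✗
g: □□¬p is F. ✓
h: □□¬p is T. ✗

{a, b, c, d, e, g}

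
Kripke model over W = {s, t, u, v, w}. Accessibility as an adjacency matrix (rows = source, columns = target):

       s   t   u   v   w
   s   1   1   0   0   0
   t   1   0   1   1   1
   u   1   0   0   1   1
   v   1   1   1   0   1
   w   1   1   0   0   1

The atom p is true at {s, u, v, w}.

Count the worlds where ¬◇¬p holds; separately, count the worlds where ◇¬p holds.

2 and 3

For ¬◇¬p:
s: ◇¬p is T. ✗
t: ◇¬p is F. ✓
u: ◇¬p is F. ✓
v: ◇¬p is T. ✗
w: ◇¬p is T. ✗
— 2 worlds.
For ◇¬p:
s: successors {s, t}; ¬p there: s:F, t:T. ✓
t: successors {s, u, v, w}; ¬p there: s:F, u:F, v:F, w:F. ✗
u: successors {s, v, w}; ¬p there: s:F, v:F, w:F. ✗
v: successors {s, t, u, w}; ¬p there: s:F, t:T, u:F, w:F. ✓
w: successors {s, t, w}; ¬p there: s:F, t:T, w:F. ✓
— 3 worlds.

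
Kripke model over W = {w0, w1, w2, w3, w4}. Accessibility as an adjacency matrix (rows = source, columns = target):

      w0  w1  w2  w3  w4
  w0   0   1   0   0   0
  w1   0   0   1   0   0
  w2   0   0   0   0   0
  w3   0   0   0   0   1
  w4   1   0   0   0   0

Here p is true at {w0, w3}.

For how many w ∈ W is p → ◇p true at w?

3

w0: p is T, ◇p is F. ✗
w1: p is F, ◇p is F. ✓
w2: p is F, ◇p is F. ✓
w3: p is T, ◇p is F. ✗
w4: p is F, ◇p is T. ✓
Satisfying worlds: {w1, w2, w4}.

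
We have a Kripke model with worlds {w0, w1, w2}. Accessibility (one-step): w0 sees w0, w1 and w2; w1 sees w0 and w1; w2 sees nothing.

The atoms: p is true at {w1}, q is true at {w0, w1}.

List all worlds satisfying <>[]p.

{w0}

w0: successors {w0, w1, w2}; []p there: w0:F, w1:F, w2:T. ✓
w1: successors {w0, w1}; []p there: w0:F, w1:F. ✗
w2: no successors, so <>[]p fails. ✗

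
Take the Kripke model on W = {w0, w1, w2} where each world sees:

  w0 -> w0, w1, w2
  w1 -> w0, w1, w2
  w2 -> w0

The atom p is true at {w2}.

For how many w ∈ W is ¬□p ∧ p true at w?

w0: ¬□p is T, p is F. ✗
w1: ¬□p is T, p is F. ✗
w2: ¬□p is T, p is T. ✓
Satisfying worlds: {w2}.

1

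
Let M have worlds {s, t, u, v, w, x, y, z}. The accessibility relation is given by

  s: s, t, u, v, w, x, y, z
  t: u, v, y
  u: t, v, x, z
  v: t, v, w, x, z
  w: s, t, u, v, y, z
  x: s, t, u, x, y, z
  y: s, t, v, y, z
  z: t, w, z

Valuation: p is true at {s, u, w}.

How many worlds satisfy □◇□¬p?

s: successors {s, t, u, v, w, x, y, z}; ◇□¬p there: s:T, t:T, u:F, v:F, w:T, x:T, y:F, z:F. ✗
t: successors {u, v, y}; ◇□¬p there: u:F, v:F, y:F. ✗
u: successors {t, v, x, z}; ◇□¬p there: t:T, v:F, x:T, z:F. ✗
v: successors {t, v, w, x, z}; ◇□¬p there: t:T, v:F, w:T, x:T, z:F. ✗
w: successors {s, t, u, v, y, z}; ◇□¬p there: s:T, t:T, u:F, v:F, y:F, z:F. ✗
x: successors {s, t, u, x, y, z}; ◇□¬p there: s:T, t:T, u:F, x:T, y:F, z:F. ✗
y: successors {s, t, v, y, z}; ◇□¬p there: s:T, t:T, v:F, y:F, z:F. ✗
z: successors {t, w, z}; ◇□¬p there: t:T, w:T, z:F. ✗
Satisfying worlds: ∅.

0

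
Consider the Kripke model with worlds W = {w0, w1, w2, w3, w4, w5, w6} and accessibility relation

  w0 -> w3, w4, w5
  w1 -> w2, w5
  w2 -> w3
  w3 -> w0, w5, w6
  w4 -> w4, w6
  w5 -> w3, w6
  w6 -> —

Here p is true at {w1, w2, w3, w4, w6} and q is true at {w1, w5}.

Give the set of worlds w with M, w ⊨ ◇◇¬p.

w0: successors {w3, w4, w5}; ◇¬p there: w3:T, w4:F, w5:F. ✓
w1: successors {w2, w5}; ◇¬p there: w2:F, w5:F. ✗
w2: successors {w3}; ◇¬p there: w3:T. ✓
w3: successors {w0, w5, w6}; ◇¬p there: w0:T, w5:F, w6:F. ✓
w4: successors {w4, w6}; ◇¬p there: w4:F, w6:F. ✗
w5: successors {w3, w6}; ◇¬p there: w3:T, w6:F. ✓
w6: no successors, so ◇◇¬p fails. ✗

{w0, w2, w3, w5}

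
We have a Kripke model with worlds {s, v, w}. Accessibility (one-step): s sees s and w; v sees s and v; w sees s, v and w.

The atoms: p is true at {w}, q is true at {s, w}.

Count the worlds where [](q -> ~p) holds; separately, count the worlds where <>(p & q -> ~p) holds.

For [](q -> ~p):
s: successors {s, w}; q -> ~p there: s:T, w:F. ✗
v: successors {s, v}; q -> ~p there: s:T, v:T. ✓
w: successors {s, v, w}; q -> ~p there: s:T, v:T, w:F. ✗
— 1 world.
For <>(p & q -> ~p):
s: successors {s, w}; p & q -> ~p there: s:T, w:F. ✓
v: successors {s, v}; p & q -> ~p there: s:T, v:T. ✓
w: successors {s, v, w}; p & q -> ~p there: s:T, v:T, w:F. ✓
— 3 worlds.

1 and 3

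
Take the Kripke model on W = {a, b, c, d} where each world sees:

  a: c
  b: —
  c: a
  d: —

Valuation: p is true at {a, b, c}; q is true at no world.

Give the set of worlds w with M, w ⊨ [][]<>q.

a: successors {c}; []<>q there: c:F. ✗
b: no successors, so [][]<>q holds vacuously. ✓
c: successors {a}; []<>q there: a:F. ✗
d: no successors, so [][]<>q holds vacuously. ✓

{b, d}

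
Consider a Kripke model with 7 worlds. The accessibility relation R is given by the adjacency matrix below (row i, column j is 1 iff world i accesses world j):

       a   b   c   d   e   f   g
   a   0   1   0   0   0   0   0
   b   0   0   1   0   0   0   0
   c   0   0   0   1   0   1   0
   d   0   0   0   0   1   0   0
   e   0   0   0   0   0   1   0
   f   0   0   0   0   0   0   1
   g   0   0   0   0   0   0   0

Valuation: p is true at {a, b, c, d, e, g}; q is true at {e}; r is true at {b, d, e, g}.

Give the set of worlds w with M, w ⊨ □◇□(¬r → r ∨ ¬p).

a: successors {b}; ◇□(¬r → r ∨ ¬p) there: b:T. ✓
b: successors {c}; ◇□(¬r → r ∨ ¬p) there: c:T. ✓
c: successors {d, f}; ◇□(¬r → r ∨ ¬p) there: d:T, f:T. ✓
d: successors {e}; ◇□(¬r → r ∨ ¬p) there: e:T. ✓
e: successors {f}; ◇□(¬r → r ∨ ¬p) there: f:T. ✓
f: successors {g}; ◇□(¬r → r ∨ ¬p) there: g:F. ✗
g: no successors, so □◇□(¬r → r ∨ ¬p) holds vacuously. ✓

{a, b, c, d, e, g}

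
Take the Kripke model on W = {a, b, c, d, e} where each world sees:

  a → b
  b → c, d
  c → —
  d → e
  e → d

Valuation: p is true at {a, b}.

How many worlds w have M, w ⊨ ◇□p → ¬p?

4

a: ◇□p is F, ¬p is F. ✓
b: ◇□p is T, ¬p is F. ✗
c: ◇□p is F, ¬p is T. ✓
d: ◇□p is F, ¬p is T. ✓
e: ◇□p is F, ¬p is T. ✓
Satisfying worlds: {a, c, d, e}.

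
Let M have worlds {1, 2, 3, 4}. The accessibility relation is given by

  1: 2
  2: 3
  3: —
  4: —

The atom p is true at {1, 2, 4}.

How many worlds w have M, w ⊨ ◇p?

1

1: successors {2}; p there: 2:T. ✓
2: successors {3}; p there: 3:F. ✗
3: no successors, so ◇p fails. ✗
4: no successors, so ◇p fails. ✗
Satisfying worlds: {1}.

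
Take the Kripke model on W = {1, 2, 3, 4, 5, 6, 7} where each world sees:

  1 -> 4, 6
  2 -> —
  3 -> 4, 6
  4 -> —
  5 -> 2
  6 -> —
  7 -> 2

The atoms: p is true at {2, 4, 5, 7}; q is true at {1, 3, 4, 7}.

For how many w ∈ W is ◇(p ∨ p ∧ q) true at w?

1: successors {4, 6}; p ∨ p ∧ q there: 4:T, 6:F. ✓
2: no successors, so ◇(p ∨ p ∧ q) fails. ✗
3: successors {4, 6}; p ∨ p ∧ q there: 4:T, 6:F. ✓
4: no successors, so ◇(p ∨ p ∧ q) fails. ✗
5: successors {2}; p ∨ p ∧ q there: 2:T. ✓
6: no successors, so ◇(p ∨ p ∧ q) fails. ✗
7: successors {2}; p ∨ p ∧ q there: 2:T. ✓
Satisfying worlds: {1, 3, 5, 7}.

4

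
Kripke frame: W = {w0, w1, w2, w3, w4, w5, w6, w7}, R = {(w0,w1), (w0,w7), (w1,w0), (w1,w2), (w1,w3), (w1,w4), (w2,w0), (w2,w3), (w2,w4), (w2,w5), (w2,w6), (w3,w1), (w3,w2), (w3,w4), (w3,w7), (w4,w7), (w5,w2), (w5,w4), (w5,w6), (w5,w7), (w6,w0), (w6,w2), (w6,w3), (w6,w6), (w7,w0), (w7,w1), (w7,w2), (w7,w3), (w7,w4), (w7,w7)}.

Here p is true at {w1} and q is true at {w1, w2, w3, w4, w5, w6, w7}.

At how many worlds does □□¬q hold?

w0: successors {w1, w7}; □¬q there: w1:F, w7:F. ✗
w1: successors {w0, w2, w3, w4}; □¬q there: w0:F, w2:F, w3:F, w4:F. ✗
w2: successors {w0, w3, w4, w5, w6}; □¬q there: w0:F, w3:F, w4:F, w5:F, w6:F. ✗
w3: successors {w1, w2, w4, w7}; □¬q there: w1:F, w2:F, w4:F, w7:F. ✗
w4: successors {w7}; □¬q there: w7:F. ✗
w5: successors {w2, w4, w6, w7}; □¬q there: w2:F, w4:F, w6:F, w7:F. ✗
w6: successors {w0, w2, w3, w6}; □¬q there: w0:F, w2:F, w3:F, w6:F. ✗
w7: successors {w0, w1, w2, w3, w4, w7}; □¬q there: w0:F, w1:F, w2:F, w3:F, w4:F, w7:F. ✗
Satisfying worlds: ∅.

0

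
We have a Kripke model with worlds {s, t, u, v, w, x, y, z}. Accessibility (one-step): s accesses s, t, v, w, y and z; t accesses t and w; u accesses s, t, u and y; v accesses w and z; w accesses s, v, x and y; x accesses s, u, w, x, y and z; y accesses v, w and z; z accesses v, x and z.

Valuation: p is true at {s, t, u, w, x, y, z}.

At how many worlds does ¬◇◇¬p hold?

s: ◇◇¬p is T. ✗
t: ◇◇¬p is T. ✗
u: ◇◇¬p is T. ✗
v: ◇◇¬p is T. ✗
w: ◇◇¬p is T. ✗
x: ◇◇¬p is T. ✗
y: ◇◇¬p is T. ✗
z: ◇◇¬p is T. ✗
Satisfying worlds: ∅.

0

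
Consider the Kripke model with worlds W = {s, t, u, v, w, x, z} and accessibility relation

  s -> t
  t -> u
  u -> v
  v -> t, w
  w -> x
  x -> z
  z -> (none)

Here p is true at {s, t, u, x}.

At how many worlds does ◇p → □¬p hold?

s: ◇p is T, □¬p is F. ✗
t: ◇p is T, □¬p is F. ✗
u: ◇p is F, □¬p is T. ✓
v: ◇p is T, □¬p is F. ✗
w: ◇p is T, □¬p is F. ✗
x: ◇p is F, □¬p is T. ✓
z: ◇p is F, □¬p is T. ✓
Satisfying worlds: {u, x, z}.

3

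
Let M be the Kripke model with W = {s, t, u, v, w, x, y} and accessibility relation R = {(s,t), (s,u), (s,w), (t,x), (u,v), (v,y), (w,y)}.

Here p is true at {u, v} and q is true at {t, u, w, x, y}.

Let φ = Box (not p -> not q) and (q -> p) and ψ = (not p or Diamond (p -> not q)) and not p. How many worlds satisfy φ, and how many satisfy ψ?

For Box (not p -> not q) and (q -> p):
s: Box (not p -> not q) is F, q -> p is T. ✗
t: Box (not p -> not q) is F, q -> p is F. ✗
u: Box (not p -> not q) is T, q -> p is T. ✓
v: Box (not p -> not q) is F, q -> p is T. ✗
w: Box (not p -> not q) is F, q -> p is F. ✗
x: Box (not p -> not q) is T, q -> p is F. ✗
y: Box (not p -> not q) is T, q -> p is F. ✗
— 1 world.
For (not p or Diamond (p -> not q)) and not p:
s: not p or Diamond (p -> not q) is T, not p is T. ✓
t: not p or Diamond (p -> not q) is T, not p is T. ✓
u: not p or Diamond (p -> not q) is T, not p is F. ✗
v: not p or Diamond (p -> not q) is T, not p is F. ✗
w: not p or Diamond (p -> not q) is T, not p is T. ✓
x: not p or Diamond (p -> not q) is T, not p is T. ✓
y: not p or Diamond (p -> not q) is T, not p is T. ✓
— 5 worlds.

1 and 5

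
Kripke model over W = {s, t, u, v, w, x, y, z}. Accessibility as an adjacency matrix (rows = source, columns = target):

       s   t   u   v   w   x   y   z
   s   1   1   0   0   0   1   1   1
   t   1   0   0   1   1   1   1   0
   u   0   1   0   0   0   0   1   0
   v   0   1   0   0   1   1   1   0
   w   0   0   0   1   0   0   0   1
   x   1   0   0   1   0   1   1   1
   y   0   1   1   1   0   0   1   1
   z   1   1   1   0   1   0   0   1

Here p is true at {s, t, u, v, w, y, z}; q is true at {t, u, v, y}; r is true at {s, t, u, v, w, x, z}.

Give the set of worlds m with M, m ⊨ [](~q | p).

{s, t, u, v, w, x, y, z}

s: successors {s, t, x, y, z}; ~q | p there: s:T, t:T, x:T, y:T, z:T. ✓
t: successors {s, v, w, x, y}; ~q | p there: s:T, v:T, w:T, x:T, y:T. ✓
u: successors {t, y}; ~q | p there: t:T, y:T. ✓
v: successors {t, w, x, y}; ~q | p there: t:T, w:T, x:T, y:T. ✓
w: successors {v, z}; ~q | p there: v:T, z:T. ✓
x: successors {s, v, x, y, z}; ~q | p there: s:T, v:T, x:T, y:T, z:T. ✓
y: successors {t, u, v, y, z}; ~q | p there: t:T, u:T, v:T, y:T, z:T. ✓
z: successors {s, t, u, w, z}; ~q | p there: s:T, t:T, u:T, w:T, z:T. ✓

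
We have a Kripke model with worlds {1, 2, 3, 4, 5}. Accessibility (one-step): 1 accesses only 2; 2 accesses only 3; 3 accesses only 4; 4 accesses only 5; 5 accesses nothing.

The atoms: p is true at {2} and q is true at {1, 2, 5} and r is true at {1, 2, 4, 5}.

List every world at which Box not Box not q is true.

{3, 5}

1: successors {2}; not Box not q there: 2:F. ✗
2: successors {3}; not Box not q there: 3:F. ✗
3: successors {4}; not Box not q there: 4:T. ✓
4: successors {5}; not Box not q there: 5:F. ✗
5: no successors, so Box not Box not q holds vacuously. ✓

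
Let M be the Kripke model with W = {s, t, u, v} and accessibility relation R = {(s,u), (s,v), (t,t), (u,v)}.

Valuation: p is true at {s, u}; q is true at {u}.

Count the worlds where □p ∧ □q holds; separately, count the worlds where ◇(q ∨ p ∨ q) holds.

1 and 1

For □p ∧ □q:
s: □p is F, □q is F. ✗
t: □p is F, □q is F. ✗
u: □p is F, □q is F. ✗
v: □p is T, □q is T. ✓
— 1 world.
For ◇(q ∨ p ∨ q):
s: successors {u, v}; q ∨ p ∨ q there: u:T, v:F. ✓
t: successors {t}; q ∨ p ∨ q there: t:F. ✗
u: successors {v}; q ∨ p ∨ q there: v:F. ✗
v: no successors, so ◇(q ∨ p ∨ q) fails. ✗
— 1 world.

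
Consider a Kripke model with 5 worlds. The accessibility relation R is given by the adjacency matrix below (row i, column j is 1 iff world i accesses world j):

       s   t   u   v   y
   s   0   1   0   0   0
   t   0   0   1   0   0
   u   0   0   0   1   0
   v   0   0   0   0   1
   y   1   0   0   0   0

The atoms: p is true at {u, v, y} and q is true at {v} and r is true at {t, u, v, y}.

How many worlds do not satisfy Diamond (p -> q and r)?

s: successors {t}; p -> q and r there: t:T. ✓
t: successors {u}; p -> q and r there: u:F. ✗
u: successors {v}; p -> q and r there: v:T. ✓
v: successors {y}; p -> q and r there: y:F. ✗
y: successors {s}; p -> q and r there: s:T. ✓
Satisfying worlds: {s, u, y}.
So Diamond (p -> q and r) fails at the other 2 worlds.

2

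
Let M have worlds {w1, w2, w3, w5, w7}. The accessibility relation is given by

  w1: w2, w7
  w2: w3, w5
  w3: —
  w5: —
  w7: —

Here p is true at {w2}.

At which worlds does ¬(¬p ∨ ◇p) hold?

{w2}

w1: ¬p ∨ ◇p is T. ✗
w2: ¬p ∨ ◇p is F. ✓
w3: ¬p ∨ ◇p is T. ✗
w5: ¬p ∨ ◇p is T. ✗
w7: ¬p ∨ ◇p is T. ✗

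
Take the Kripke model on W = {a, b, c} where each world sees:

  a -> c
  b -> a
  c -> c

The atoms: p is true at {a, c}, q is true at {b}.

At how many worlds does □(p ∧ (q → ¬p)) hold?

a: successors {c}; p ∧ (q → ¬p) there: c:T. ✓
b: successors {a}; p ∧ (q → ¬p) there: a:T. ✓
c: successors {c}; p ∧ (q → ¬p) there: c:T. ✓
Satisfying worlds: {a, b, c}.

3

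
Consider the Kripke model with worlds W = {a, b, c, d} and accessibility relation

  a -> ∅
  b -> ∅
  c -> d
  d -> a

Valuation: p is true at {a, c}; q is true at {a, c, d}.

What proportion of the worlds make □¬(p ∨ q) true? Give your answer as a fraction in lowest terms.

a: no successors, so □¬(p ∨ q) holds vacuously. ✓
b: no successors, so □¬(p ∨ q) holds vacuously. ✓
c: successors {d}; ¬(p ∨ q) there: d:F. ✗
d: successors {a}; ¬(p ∨ q) there: a:F. ✗
That's 2 of 4 worlds, so 2/4 = 1/2.

1/2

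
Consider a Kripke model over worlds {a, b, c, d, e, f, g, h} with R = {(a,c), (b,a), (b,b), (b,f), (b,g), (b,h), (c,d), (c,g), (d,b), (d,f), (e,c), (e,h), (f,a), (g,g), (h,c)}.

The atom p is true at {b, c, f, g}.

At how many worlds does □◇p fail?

a: successors {c}; ◇p there: c:T. ✓
b: successors {a, b, f, g, h}; ◇p there: a:T, b:T, f:F, g:T, h:T. ✗
c: successors {d, g}; ◇p there: d:T, g:T. ✓
d: successors {b, f}; ◇p there: b:T, f:F. ✗
e: successors {c, h}; ◇p there: c:T, h:T. ✓
f: successors {a}; ◇p there: a:T. ✓
g: successors {g}; ◇p there: g:T. ✓
h: successors {c}; ◇p there: c:T. ✓
Satisfying worlds: {a, c, e, f, g, h}.
So □◇p fails at the other 2 worlds.

2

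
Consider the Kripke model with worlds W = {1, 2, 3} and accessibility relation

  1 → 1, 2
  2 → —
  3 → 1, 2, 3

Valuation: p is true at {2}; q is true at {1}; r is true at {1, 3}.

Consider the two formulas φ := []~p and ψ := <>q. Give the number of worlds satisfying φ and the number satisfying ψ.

1 and 2

For []~p:
1: successors {1, 2}; ~p there: 1:T, 2:F. ✗
2: no successors, so []~p holds vacuously. ✓
3: successors {1, 2, 3}; ~p there: 1:T, 2:F, 3:T. ✗
— 1 world.
For <>q:
1: successors {1, 2}; q there: 1:T, 2:F. ✓
2: no successors, so <>q fails. ✗
3: successors {1, 2, 3}; q there: 1:T, 2:F, 3:F. ✓
— 2 worlds.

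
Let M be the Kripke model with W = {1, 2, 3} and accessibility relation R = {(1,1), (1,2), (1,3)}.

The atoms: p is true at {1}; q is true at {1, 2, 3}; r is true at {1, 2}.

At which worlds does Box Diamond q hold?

1: successors {1, 2, 3}; Diamond q there: 1:T, 2:F, 3:F. ✗
2: no successors, so Box Diamond q holds vacuously. ✓
3: no successors, so Box Diamond q holds vacuously. ✓

{2, 3}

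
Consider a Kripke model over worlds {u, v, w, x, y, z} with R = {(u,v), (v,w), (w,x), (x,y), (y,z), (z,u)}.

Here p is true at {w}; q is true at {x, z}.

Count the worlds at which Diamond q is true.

2

u: successors {v}; q there: v:F. ✗
v: successors {w}; q there: w:F. ✗
w: successors {x}; q there: x:T. ✓
x: successors {y}; q there: y:F. ✗
y: successors {z}; q there: z:T. ✓
z: successors {u}; q there: u:F. ✗
Satisfying worlds: {w, y}.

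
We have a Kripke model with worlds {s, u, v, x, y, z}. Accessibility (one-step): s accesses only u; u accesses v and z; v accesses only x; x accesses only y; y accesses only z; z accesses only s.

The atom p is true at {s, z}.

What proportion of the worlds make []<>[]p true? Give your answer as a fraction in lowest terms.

1/2

s: successors {u}; <>[]p there: u:T. ✓
u: successors {v, z}; <>[]p there: v:F, z:F. ✗
v: successors {x}; <>[]p there: x:T. ✓
x: successors {y}; <>[]p there: y:T. ✓
y: successors {z}; <>[]p there: z:F. ✗
z: successors {s}; <>[]p there: s:F. ✗
That's 3 of 6 worlds, so 3/6 = 1/2.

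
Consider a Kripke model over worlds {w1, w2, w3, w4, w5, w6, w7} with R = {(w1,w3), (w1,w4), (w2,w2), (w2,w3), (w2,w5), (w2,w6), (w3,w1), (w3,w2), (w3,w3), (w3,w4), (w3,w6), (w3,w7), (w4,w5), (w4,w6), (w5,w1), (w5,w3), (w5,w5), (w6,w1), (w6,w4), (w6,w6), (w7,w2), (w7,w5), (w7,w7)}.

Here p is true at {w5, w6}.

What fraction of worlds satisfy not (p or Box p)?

4/7

w1: p or Box p is F. ✓
w2: p or Box p is F. ✓
w3: p or Box p is F. ✓
w4: p or Box p is T. ✗
w5: p or Box p is T. ✗
w6: p or Box p is T. ✗
w7: p or Box p is F. ✓
That's 4 of 7 worlds, so 4/7.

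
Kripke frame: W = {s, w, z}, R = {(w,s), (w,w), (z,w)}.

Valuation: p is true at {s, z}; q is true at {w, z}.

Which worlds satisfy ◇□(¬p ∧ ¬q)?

{w}

s: no successors, so ◇□(¬p ∧ ¬q) fails. ✗
w: successors {s, w}; □(¬p ∧ ¬q) there: s:T, w:F. ✓
z: successors {w}; □(¬p ∧ ¬q) there: w:F. ✗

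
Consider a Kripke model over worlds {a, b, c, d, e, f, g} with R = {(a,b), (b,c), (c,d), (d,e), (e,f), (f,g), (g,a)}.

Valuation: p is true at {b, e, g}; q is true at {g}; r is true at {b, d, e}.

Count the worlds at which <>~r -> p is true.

a: <>~r is F, p is F. ✓
b: <>~r is T, p is T. ✓
c: <>~r is F, p is F. ✓
d: <>~r is F, p is F. ✓
e: <>~r is T, p is T. ✓
f: <>~r is T, p is F. ✗
g: <>~r is T, p is T. ✓
Satisfying worlds: {a, b, c, d, e, g}.

6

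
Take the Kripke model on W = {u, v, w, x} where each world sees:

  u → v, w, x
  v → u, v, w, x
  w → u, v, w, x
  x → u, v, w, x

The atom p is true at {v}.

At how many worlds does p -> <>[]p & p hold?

u: p is F, <>[]p & p is F. ✓
v: p is T, <>[]p & p is F. ✗
w: p is F, <>[]p & p is F. ✓
x: p is F, <>[]p & p is F. ✓
Satisfying worlds: {u, w, x}.

3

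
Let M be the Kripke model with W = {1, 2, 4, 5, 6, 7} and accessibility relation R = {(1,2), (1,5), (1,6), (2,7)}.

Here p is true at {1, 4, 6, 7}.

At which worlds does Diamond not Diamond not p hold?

1: successors {2, 5, 6}; not Diamond not p there: 2:T, 5:T, 6:T. ✓
2: successors {7}; not Diamond not p there: 7:T. ✓
4: no successors, so Diamond not Diamond not p fails. ✗
5: no successors, so Diamond not Diamond not p fails. ✗
6: no successors, so Diamond not Diamond not p fails. ✗
7: no successors, so Diamond not Diamond not p fails. ✗

{1, 2}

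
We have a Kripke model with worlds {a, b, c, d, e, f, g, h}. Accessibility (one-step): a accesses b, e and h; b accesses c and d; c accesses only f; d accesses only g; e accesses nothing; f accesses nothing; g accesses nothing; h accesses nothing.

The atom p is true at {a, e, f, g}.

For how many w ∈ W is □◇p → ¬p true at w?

5

a: □◇p is F, ¬p is F. ✓
b: □◇p is T, ¬p is T. ✓
c: □◇p is F, ¬p is T. ✓
d: □◇p is F, ¬p is T. ✓
e: □◇p is T, ¬p is F. ✗
f: □◇p is T, ¬p is F. ✗
g: □◇p is T, ¬p is F. ✗
h: □◇p is T, ¬p is T. ✓
Satisfying worlds: {a, b, c, d, h}.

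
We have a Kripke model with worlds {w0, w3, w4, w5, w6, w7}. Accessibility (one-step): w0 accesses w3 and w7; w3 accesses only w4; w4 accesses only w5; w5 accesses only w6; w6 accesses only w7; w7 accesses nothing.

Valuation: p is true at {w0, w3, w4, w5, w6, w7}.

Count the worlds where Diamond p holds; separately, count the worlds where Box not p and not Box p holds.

5 and 0

For Diamond p:
w0: successors {w3, w7}; p there: w3:T, w7:T. ✓
w3: successors {w4}; p there: w4:T. ✓
w4: successors {w5}; p there: w5:T. ✓
w5: successors {w6}; p there: w6:T. ✓
w6: successors {w7}; p there: w7:T. ✓
w7: no successors, so Diamond p fails. ✗
— 5 worlds.
For Box not p and not Box p:
w0: Box not p is F, not Box p is F. ✗
w3: Box not p is F, not Box p is F. ✗
w4: Box not p is F, not Box p is F. ✗
w5: Box not p is F, not Box p is F. ✗
w6: Box not p is F, not Box p is F. ✗
w7: Box not p is T, not Box p is F. ✗
— 0 worlds.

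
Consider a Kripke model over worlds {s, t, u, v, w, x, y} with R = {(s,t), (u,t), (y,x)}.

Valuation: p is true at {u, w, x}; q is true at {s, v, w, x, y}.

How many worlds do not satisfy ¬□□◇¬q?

7

s: □□◇¬q is T. ✗
t: □□◇¬q is T. ✗
u: □□◇¬q is T. ✗
v: □□◇¬q is T. ✗
w: □□◇¬q is T. ✗
x: □□◇¬q is T. ✗
y: □□◇¬q is T. ✗
Satisfying worlds: ∅.
So ¬□□◇¬q fails at the other 7 worlds.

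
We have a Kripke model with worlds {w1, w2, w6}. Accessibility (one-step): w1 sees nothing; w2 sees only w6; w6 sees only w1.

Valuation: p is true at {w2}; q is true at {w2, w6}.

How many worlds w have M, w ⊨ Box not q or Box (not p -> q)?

3

w1: Box not q is T, Box (not p -> q) is T. ✓
w2: Box not q is F, Box (not p -> q) is T. ✓
w6: Box not q is T, Box (not p -> q) is F. ✓
Satisfying worlds: {w1, w2, w6}.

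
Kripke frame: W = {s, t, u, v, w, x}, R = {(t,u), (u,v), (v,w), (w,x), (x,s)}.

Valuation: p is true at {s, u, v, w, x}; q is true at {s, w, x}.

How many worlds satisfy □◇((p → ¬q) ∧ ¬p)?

1

s: no successors, so □◇((p → ¬q) ∧ ¬p) holds vacuously. ✓
t: successors {u}; ◇((p → ¬q) ∧ ¬p) there: u:F. ✗
u: successors {v}; ◇((p → ¬q) ∧ ¬p) there: v:F. ✗
v: successors {w}; ◇((p → ¬q) ∧ ¬p) there: w:F. ✗
w: successors {x}; ◇((p → ¬q) ∧ ¬p) there: x:F. ✗
x: successors {s}; ◇((p → ¬q) ∧ ¬p) there: s:F. ✗
Satisfying worlds: {s}.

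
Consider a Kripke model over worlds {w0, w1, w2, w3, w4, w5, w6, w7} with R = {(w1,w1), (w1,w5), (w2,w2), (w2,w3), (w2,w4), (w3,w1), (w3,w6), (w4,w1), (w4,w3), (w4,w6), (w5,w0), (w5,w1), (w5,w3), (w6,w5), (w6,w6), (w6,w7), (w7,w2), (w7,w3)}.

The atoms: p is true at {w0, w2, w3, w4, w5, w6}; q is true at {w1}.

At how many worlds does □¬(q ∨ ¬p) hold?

3

w0: no successors, so □¬(q ∨ ¬p) holds vacuously. ✓
w1: successors {w1, w5}; ¬(q ∨ ¬p) there: w1:F, w5:T. ✗
w2: successors {w2, w3, w4}; ¬(q ∨ ¬p) there: w2:T, w3:T, w4:T. ✓
w3: successors {w1, w6}; ¬(q ∨ ¬p) there: w1:F, w6:T. ✗
w4: successors {w1, w3, w6}; ¬(q ∨ ¬p) there: w1:F, w3:T, w6:T. ✗
w5: successors {w0, w1, w3}; ¬(q ∨ ¬p) there: w0:T, w1:F, w3:T. ✗
w6: successors {w5, w6, w7}; ¬(q ∨ ¬p) there: w5:T, w6:T, w7:F. ✗
w7: successors {w2, w3}; ¬(q ∨ ¬p) there: w2:T, w3:T. ✓
Satisfying worlds: {w0, w2, w7}.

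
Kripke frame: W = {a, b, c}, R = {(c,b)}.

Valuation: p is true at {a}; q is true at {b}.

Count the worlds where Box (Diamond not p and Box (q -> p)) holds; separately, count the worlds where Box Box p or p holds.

For Box (Diamond not p and Box (q -> p)):
a: no successors, so Box (Diamond not p and Box (q -> p)) holds vacuously. ✓
b: no successors, so Box (Diamond not p and Box (q -> p)) holds vacuously. ✓
c: successors {b}; Diamond not p and Box (q -> p) there: b:F. ✗
— 2 worlds.
For Box Box p or p:
a: Box Box p is T, p is T. ✓
b: Box Box p is T, p is F. ✓
c: Box Box p is T, p is F. ✓
— 3 worlds.

2 and 3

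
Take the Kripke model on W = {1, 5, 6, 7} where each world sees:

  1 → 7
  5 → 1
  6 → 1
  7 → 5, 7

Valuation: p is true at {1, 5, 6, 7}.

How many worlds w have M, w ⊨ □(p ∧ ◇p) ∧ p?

4

1: □(p ∧ ◇p) is T, p is T. ✓
5: □(p ∧ ◇p) is T, p is T. ✓
6: □(p ∧ ◇p) is T, p is T. ✓
7: □(p ∧ ◇p) is T, p is T. ✓
Satisfying worlds: {1, 5, 6, 7}.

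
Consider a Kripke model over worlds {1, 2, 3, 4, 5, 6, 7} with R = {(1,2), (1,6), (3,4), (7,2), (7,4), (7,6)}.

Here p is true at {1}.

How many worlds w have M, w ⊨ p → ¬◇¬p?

1: p is T, ¬◇¬p is F. ✗
2: p is F, ¬◇¬p is T. ✓
3: p is F, ¬◇¬p is F. ✓
4: p is F, ¬◇¬p is T. ✓
5: p is F, ¬◇¬p is T. ✓
6: p is F, ¬◇¬p is T. ✓
7: p is F, ¬◇¬p is F. ✓
Satisfying worlds: {2, 3, 4, 5, 6, 7}.

6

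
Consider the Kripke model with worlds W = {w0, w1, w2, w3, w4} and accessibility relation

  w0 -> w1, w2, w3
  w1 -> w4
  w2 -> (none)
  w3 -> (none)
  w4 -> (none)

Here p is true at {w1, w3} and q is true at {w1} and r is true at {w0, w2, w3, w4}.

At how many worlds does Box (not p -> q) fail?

2

w0: successors {w1, w2, w3}; not p -> q there: w1:T, w2:F, w3:T. ✗
w1: successors {w4}; not p -> q there: w4:F. ✗
w2: no successors, so Box (not p -> q) holds vacuously. ✓
w3: no successors, so Box (not p -> q) holds vacuously. ✓
w4: no successors, so Box (not p -> q) holds vacuously. ✓
Satisfying worlds: {w2, w3, w4}.
So Box (not p -> q) fails at the other 2 worlds.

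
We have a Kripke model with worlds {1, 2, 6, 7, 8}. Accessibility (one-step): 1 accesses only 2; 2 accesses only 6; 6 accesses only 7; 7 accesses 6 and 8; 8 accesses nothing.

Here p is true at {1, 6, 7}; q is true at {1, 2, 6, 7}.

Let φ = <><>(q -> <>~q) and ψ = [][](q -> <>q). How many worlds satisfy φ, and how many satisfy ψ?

3 and 5

For <><>(q -> <>~q):
1: successors {2}; <>(q -> <>~q) there: 2:F. ✗
2: successors {6}; <>(q -> <>~q) there: 6:T. ✓
6: successors {7}; <>(q -> <>~q) there: 7:T. ✓
7: successors {6, 8}; <>(q -> <>~q) there: 6:T, 8:F. ✓
8: no successors, so <><>(q -> <>~q) fails. ✗
— 3 worlds.
For [][](q -> <>q):
1: successors {2}; [](q -> <>q) there: 2:T. ✓
2: successors {6}; [](q -> <>q) there: 6:T. ✓
6: successors {7}; [](q -> <>q) there: 7:T. ✓
7: successors {6, 8}; [](q -> <>q) there: 6:T, 8:T. ✓
8: no successors, so [][](q -> <>q) holds vacuously. ✓
— 5 worlds.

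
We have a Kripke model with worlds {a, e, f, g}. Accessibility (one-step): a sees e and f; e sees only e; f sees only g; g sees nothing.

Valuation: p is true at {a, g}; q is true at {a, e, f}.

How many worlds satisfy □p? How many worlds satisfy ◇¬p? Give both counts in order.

For □p:
a: successors {e, f}; p there: e:F, f:F. ✗
e: successors {e}; p there: e:F. ✗
f: successors {g}; p there: g:T. ✓
g: no successors, so □p holds vacuously. ✓
— 2 worlds.
For ◇¬p:
a: successors {e, f}; ¬p there: e:T, f:T. ✓
e: successors {e}; ¬p there: e:T. ✓
f: successors {g}; ¬p there: g:F. ✗
g: no successors, so ◇¬p fails. ✗
— 2 worlds.

2 and 2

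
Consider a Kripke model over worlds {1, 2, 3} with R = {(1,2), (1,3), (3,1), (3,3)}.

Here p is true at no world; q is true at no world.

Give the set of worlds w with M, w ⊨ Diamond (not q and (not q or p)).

1: successors {2, 3}; not q and (not q or p) there: 2:T, 3:T. ✓
2: no successors, so Diamond (not q and (not q or p)) fails. ✗
3: successors {1, 3}; not q and (not q or p) there: 1:T, 3:T. ✓

{1, 3}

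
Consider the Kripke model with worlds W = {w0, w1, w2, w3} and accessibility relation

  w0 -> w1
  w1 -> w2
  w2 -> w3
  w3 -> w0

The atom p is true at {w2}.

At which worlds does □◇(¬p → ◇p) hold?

{w0, w3}

w0: successors {w1}; ◇(¬p → ◇p) there: w1:T. ✓
w1: successors {w2}; ◇(¬p → ◇p) there: w2:F. ✗
w2: successors {w3}; ◇(¬p → ◇p) there: w3:F. ✗
w3: successors {w0}; ◇(¬p → ◇p) there: w0:T. ✓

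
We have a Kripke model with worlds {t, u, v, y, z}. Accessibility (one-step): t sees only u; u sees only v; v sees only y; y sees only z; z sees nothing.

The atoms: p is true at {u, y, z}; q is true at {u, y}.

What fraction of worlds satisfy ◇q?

2/5

t: successors {u}; q there: u:T. ✓
u: successors {v}; q there: v:F. ✗
v: successors {y}; q there: y:T. ✓
y: successors {z}; q there: z:F. ✗
z: no successors, so ◇q fails. ✗
That's 2 of 5 worlds, so 2/5.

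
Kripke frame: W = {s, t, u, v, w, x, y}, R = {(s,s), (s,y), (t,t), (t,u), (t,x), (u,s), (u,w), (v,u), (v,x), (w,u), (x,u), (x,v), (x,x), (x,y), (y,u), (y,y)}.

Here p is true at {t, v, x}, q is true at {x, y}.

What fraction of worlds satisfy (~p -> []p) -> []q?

s: ~p -> []p is F, []q is F. ✓
t: ~p -> []p is T, []q is F. ✗
u: ~p -> []p is F, []q is F. ✓
v: ~p -> []p is T, []q is F. ✗
w: ~p -> []p is F, []q is F. ✓
x: ~p -> []p is T, []q is F. ✗
y: ~p -> []p is F, []q is F. ✓
That's 4 of 7 worlds, so 4/7.

4/7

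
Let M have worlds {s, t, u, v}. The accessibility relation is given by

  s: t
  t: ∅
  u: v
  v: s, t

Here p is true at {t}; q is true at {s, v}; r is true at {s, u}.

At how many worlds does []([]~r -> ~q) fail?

s: successors {t}; []~r -> ~q there: t:T. ✓
t: no successors, so []([]~r -> ~q) holds vacuously. ✓
u: successors {v}; []~r -> ~q there: v:T. ✓
v: successors {s, t}; []~r -> ~q there: s:F, t:T. ✗
Satisfying worlds: {s, t, u}.
So []([]~r -> ~q) fails at the other 1 world.

1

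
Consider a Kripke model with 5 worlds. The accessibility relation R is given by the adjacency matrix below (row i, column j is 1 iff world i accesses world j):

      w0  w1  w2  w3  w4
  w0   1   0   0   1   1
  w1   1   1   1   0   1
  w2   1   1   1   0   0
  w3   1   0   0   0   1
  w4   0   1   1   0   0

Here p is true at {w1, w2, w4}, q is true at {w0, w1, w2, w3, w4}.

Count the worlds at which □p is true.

1

w0: successors {w0, w3, w4}; p there: w0:F, w3:F, w4:T. ✗
w1: successors {w0, w1, w2, w4}; p there: w0:F, w1:T, w2:T, w4:T. ✗
w2: successors {w0, w1, w2}; p there: w0:F, w1:T, w2:T. ✗
w3: successors {w0, w4}; p there: w0:F, w4:T. ✗
w4: successors {w1, w2}; p there: w1:T, w2:T. ✓
Satisfying worlds: {w4}.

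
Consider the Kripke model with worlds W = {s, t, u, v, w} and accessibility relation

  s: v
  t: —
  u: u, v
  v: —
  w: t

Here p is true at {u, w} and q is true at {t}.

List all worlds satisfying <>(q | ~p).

{s, u, w}

s: successors {v}; q | ~p there: v:T. ✓
t: no successors, so <>(q | ~p) fails. ✗
u: successors {u, v}; q | ~p there: u:F, v:T. ✓
v: no successors, so <>(q | ~p) fails. ✗
w: successors {t}; q | ~p there: t:T. ✓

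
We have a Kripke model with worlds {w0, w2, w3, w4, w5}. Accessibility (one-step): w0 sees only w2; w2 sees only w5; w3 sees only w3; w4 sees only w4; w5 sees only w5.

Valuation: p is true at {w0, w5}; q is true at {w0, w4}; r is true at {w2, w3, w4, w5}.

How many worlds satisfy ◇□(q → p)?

w0: successors {w2}; □(q → p) there: w2:T. ✓
w2: successors {w5}; □(q → p) there: w5:T. ✓
w3: successors {w3}; □(q → p) there: w3:T. ✓
w4: successors {w4}; □(q → p) there: w4:F. ✗
w5: successors {w5}; □(q → p) there: w5:T. ✓
Satisfying worlds: {w0, w2, w3, w5}.

4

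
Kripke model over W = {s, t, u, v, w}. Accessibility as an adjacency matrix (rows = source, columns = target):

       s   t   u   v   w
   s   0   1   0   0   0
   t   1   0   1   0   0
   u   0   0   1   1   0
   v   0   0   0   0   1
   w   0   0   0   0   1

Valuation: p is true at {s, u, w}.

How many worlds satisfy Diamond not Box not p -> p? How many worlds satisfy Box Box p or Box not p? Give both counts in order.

For Diamond not Box not p -> p:
s: Diamond not Box not p is T, p is T. ✓
t: Diamond not Box not p is T, p is F. ✗
u: Diamond not Box not p is T, p is T. ✓
v: Diamond not Box not p is T, p is F. ✗
w: Diamond not Box not p is T, p is T. ✓
— 3 worlds.
For Box Box p or Box not p:
s: Box Box p is T, Box not p is T. ✓
t: Box Box p is F, Box not p is F. ✗
u: Box Box p is F, Box not p is F. ✗
v: Box Box p is T, Box not p is F. ✓
w: Box Box p is T, Box not p is F. ✓
— 3 worlds.

3 and 3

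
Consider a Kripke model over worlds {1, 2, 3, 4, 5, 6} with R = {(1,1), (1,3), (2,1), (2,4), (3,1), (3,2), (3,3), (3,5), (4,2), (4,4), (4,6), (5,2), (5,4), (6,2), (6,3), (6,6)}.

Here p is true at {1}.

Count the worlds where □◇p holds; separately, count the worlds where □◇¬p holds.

For □◇p:
1: successors {1, 3}; ◇p there: 1:T, 3:T. ✓
2: successors {1, 4}; ◇p there: 1:T, 4:F. ✗
3: successors {1, 2, 3, 5}; ◇p there: 1:T, 2:T, 3:T, 5:F. ✗
4: successors {2, 4, 6}; ◇p there: 2:T, 4:F, 6:F. ✗
5: successors {2, 4}; ◇p there: 2:T, 4:F. ✗
6: successors {2, 3, 6}; ◇p there: 2:T, 3:T, 6:F. ✗
— 1 world.
For □◇¬p:
1: successors {1, 3}; ◇¬p there: 1:T, 3:T. ✓
2: successors {1, 4}; ◇¬p there: 1:T, 4:T. ✓
3: successors {1, 2, 3, 5}; ◇¬p there: 1:T, 2:T, 3:T, 5:T. ✓
4: successors {2, 4, 6}; ◇¬p there: 2:T, 4:T, 6:T. ✓
5: successors {2, 4}; ◇¬p there: 2:T, 4:T. ✓
6: successors {2, 3, 6}; ◇¬p there: 2:T, 3:T, 6:T. ✓
— 6 worlds.

1 and 6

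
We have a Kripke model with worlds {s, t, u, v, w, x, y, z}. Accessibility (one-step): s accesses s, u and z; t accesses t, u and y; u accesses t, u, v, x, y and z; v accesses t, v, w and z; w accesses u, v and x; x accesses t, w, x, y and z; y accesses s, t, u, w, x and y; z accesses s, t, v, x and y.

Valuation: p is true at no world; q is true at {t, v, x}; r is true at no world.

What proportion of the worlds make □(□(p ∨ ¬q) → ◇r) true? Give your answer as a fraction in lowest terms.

s: successors {s, u, z}; □(p ∨ ¬q) → ◇r there: s:F, u:T, z:T. ✗
t: successors {t, u, y}; □(p ∨ ¬q) → ◇r there: t:T, u:T, y:T. ✓
u: successors {t, u, v, x, y, z}; □(p ∨ ¬q) → ◇r there: t:T, u:T, v:T, x:T, y:T, z:T. ✓
v: successors {t, v, w, z}; □(p ∨ ¬q) → ◇r there: t:T, v:T, w:T, z:T. ✓
w: successors {u, v, x}; □(p ∨ ¬q) → ◇r there: u:T, v:T, x:T. ✓
x: successors {t, w, x, y, z}; □(p ∨ ¬q) → ◇r there: t:T, w:T, x:T, y:T, z:T. ✓
y: successors {s, t, u, w, x, y}; □(p ∨ ¬q) → ◇r there: s:F, t:T, u:T, w:T, x:T, y:T. ✗
z: successors {s, t, v, x, y}; □(p ∨ ¬q) → ◇r there: s:F, t:T, v:T, x:T, y:T. ✗
That's 5 of 8 worlds, so 5/8.

5/8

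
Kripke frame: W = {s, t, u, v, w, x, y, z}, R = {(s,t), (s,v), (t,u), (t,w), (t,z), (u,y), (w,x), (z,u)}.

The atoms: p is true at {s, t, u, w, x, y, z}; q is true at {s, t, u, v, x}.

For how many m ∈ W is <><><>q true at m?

s: successors {t, v}; <><>q there: t:T, v:F. ✓
t: successors {u, w, z}; <><>q there: u:F, w:F, z:F. ✗
u: successors {y}; <><>q there: y:F. ✗
v: no successors, so <><><>q fails. ✗
w: successors {x}; <><>q there: x:F. ✗
x: no successors, so <><><>q fails. ✗
y: no successors, so <><><>q fails. ✗
z: successors {u}; <><>q there: u:F. ✗
Satisfying worlds: {s}.

1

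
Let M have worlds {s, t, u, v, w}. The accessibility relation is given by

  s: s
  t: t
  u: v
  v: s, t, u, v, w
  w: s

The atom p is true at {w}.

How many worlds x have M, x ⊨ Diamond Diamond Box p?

0

s: successors {s}; Diamond Box p there: s:F. ✗
t: successors {t}; Diamond Box p there: t:F. ✗
u: successors {v}; Diamond Box p there: v:F. ✗
v: successors {s, t, u, v, w}; Diamond Box p there: s:F, t:F, u:F, v:F, w:F. ✗
w: successors {s}; Diamond Box p there: s:F. ✗
Satisfying worlds: ∅.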